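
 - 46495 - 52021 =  - 98516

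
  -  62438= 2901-65339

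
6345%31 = 21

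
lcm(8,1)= 8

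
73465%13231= 7310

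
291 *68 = 19788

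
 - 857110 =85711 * (  -  10 )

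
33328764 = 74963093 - 41634329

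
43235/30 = 8647/6 =1441.17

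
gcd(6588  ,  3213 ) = 27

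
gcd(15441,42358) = 1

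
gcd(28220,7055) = 7055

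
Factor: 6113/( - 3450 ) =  - 2^ ( - 1 )*3^(-1)*5^( - 2 )*23^( - 1 )*6113^1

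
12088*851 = 10286888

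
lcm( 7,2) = 14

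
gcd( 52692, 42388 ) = 4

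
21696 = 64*339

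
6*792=4752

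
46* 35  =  1610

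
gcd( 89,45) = 1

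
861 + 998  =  1859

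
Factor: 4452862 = 2^1*2226431^1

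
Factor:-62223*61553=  - 3^1*7^1*2963^1*61553^1 = - 3830012319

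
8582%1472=1222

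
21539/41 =525  +  14/41=525.34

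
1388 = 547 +841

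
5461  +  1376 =6837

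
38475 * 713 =27432675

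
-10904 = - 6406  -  4498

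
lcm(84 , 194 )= 8148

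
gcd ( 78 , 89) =1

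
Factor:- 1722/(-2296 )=2^( - 2) * 3^1 = 3/4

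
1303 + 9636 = 10939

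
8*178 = 1424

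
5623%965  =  798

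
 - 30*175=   -  5250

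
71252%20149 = 10805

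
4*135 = 540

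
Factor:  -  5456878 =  - 2^1*7^1*409^1*953^1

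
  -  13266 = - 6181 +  - 7085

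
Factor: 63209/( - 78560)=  - 2^( - 5 )*5^( - 1) *31^1*491^( - 1)*2039^1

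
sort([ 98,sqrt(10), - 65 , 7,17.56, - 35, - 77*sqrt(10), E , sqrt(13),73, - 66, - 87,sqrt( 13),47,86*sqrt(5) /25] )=[ - 77*sqrt(10) ,- 87, - 66, -65, - 35, E,sqrt(10),sqrt(13), sqrt ( 13 ), 7,86  *  sqrt( 5)/25,17.56,47,73,98]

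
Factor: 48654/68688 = 17/24 = 2^( - 3 )*3^( - 1) * 17^1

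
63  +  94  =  157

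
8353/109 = 76  +  69/109 =76.63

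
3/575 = 3/575=0.01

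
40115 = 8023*5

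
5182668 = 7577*684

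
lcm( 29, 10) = 290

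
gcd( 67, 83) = 1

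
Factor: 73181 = 73181^1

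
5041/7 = 720 + 1/7=720.14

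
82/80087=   82/80087 = 0.00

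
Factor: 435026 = 2^1*443^1*491^1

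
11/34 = 11/34 = 0.32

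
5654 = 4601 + 1053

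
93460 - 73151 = 20309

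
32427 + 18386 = 50813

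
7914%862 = 156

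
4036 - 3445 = 591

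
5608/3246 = 2804/1623 =1.73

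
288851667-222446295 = 66405372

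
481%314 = 167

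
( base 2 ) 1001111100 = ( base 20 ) 1BG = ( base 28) MK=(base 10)636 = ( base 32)js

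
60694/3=20231 + 1/3=20231.33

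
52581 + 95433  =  148014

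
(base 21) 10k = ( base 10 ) 461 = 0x1CD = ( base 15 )20b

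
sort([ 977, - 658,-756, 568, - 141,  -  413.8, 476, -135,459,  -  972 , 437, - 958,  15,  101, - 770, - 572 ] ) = [ - 972,-958,-770 , - 756,-658, - 572, - 413.8, - 141, - 135, 15, 101, 437,459, 476, 568,977 ] 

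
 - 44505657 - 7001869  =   - 51507526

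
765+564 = 1329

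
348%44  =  40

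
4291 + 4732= 9023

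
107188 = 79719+27469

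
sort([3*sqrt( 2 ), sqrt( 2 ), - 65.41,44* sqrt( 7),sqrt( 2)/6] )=[ - 65.41 , sqrt( 2)/6, sqrt( 2), 3*sqrt( 2 ),44*sqrt( 7) ]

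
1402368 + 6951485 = 8353853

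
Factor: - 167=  - 167^1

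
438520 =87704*5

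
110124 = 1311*84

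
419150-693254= - 274104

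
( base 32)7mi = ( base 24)DGI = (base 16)1ed2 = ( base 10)7890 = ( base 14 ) 2c38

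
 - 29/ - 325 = 29/325 = 0.09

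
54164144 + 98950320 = 153114464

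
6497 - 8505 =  - 2008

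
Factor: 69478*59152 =2^5 * 3697^1*34739^1 = 4109762656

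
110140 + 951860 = 1062000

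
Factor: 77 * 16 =2^4*7^1*11^1 = 1232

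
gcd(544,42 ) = 2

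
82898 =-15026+97924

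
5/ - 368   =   - 1 + 363/368= - 0.01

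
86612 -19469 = 67143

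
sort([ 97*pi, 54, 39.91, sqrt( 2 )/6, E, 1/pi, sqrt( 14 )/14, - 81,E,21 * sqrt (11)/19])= [ - 81, sqrt( 2)/6, sqrt(14)/14,  1/pi,E, E, 21*sqrt( 11 ) /19, 39.91,  54 , 97*pi]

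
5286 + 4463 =9749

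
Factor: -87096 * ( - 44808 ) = 2^6* 3^2*19^1*191^1 * 1867^1 = 3902597568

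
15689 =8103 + 7586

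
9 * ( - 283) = -2547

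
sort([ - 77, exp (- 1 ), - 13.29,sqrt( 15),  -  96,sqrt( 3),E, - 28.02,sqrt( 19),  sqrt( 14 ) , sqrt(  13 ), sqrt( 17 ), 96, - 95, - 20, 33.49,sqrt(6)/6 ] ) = [ - 96, - 95,-77, - 28.02, - 20, - 13.29,exp( - 1 ),  sqrt( 6)/6, sqrt( 3),E, sqrt( 13),sqrt( 14), sqrt( 15), sqrt( 17),  sqrt( 19), 33.49, 96]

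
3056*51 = 155856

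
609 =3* 203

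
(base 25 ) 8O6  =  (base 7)22226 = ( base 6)41542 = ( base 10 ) 5606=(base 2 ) 1010111100110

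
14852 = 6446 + 8406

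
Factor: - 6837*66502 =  - 2^1*3^1*41^1* 43^1*53^1*811^1  =  - 454674174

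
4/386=2/193 = 0.01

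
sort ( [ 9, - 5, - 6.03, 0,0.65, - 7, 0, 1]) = [ - 7,-6.03, - 5,0, 0,0.65,1,9 ]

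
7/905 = 7/905 =0.01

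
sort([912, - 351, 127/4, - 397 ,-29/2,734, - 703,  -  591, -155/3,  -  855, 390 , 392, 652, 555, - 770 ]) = [ - 855, - 770, - 703, - 591,-397, - 351, - 155/3, -29/2,127/4,390, 392,555,  652  ,  734, 912] 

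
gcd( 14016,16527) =3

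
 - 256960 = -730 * 352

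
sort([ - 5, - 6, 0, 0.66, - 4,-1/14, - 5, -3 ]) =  [ - 6, - 5, - 5, - 4, - 3,-1/14,0,0.66]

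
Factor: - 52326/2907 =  - 18 = - 2^1* 3^2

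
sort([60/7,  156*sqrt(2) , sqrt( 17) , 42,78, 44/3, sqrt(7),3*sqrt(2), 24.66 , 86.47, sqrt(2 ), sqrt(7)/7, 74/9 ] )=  [ sqrt (7 ) /7,sqrt(  2),  sqrt(7),sqrt(17 ),  3 * sqrt(2),74/9 , 60/7,44/3,24.66, 42, 78,  86.47, 156*sqrt(2)]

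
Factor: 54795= 3^1*5^1*13^1*281^1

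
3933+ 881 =4814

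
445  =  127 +318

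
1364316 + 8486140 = 9850456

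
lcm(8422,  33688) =33688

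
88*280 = 24640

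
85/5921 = 85/5921  =  0.01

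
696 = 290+406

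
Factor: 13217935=5^1*31^1*53^1 * 1609^1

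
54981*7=384867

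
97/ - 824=-1 + 727/824= -0.12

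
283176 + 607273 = 890449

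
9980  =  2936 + 7044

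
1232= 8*154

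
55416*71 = 3934536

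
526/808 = 263/404=0.65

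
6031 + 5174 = 11205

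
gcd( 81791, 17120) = 1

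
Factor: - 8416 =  - 2^5 *263^1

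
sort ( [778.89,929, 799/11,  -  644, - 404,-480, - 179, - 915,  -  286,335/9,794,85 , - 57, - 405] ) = [ - 915, - 644,  -  480,  -  405,-404, - 286, - 179,  -  57 , 335/9 , 799/11,85, 778.89, 794,929]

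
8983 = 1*8983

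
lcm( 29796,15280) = 595920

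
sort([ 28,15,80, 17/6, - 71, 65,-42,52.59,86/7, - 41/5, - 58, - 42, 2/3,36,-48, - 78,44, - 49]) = [ - 78, - 71, - 58, - 49, - 48, - 42, - 42, - 41/5 , 2/3, 17/6,86/7, 15 , 28,36,44,52.59,65,80 ] 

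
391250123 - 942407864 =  - 551157741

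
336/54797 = 336/54797 = 0.01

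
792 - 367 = 425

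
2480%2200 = 280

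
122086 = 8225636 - 8103550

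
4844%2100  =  644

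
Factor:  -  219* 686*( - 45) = 2^1 * 3^3*5^1*7^3  *  73^1 = 6760530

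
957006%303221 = 47343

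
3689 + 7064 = 10753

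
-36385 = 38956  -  75341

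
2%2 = 0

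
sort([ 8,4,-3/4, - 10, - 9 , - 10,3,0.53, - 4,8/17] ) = [ - 10 ,- 10, - 9, - 4, - 3/4,8/17,0.53,3,4,8]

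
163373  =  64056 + 99317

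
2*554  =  1108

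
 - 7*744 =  - 5208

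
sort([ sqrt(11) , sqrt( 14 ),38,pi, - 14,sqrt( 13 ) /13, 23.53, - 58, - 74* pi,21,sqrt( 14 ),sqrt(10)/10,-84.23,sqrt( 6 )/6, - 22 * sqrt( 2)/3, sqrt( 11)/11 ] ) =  [ - 74*pi,-84.23,-58, - 14, - 22*sqrt(2)/3,sqrt(13)/13, sqrt( 11)/11 , sqrt( 10)/10,  sqrt( 6 )/6,pi, sqrt(11),sqrt (14 ),sqrt( 14),21,23.53, 38 ] 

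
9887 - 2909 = 6978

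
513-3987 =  - 3474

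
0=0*8229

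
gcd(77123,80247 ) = 1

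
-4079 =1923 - 6002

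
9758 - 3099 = 6659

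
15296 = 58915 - 43619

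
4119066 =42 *98073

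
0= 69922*0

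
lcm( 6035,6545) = 464695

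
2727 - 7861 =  - 5134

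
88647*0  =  0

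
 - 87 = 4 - 91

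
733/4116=733/4116 = 0.18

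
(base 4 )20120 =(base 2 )1000011000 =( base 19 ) 194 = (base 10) 536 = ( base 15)25b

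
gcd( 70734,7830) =6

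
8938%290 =238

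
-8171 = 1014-9185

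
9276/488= 19 + 1/122=19.01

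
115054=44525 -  -70529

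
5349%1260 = 309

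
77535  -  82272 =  -4737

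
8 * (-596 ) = -4768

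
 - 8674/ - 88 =98+ 25/44 = 98.57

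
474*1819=862206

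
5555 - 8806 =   -  3251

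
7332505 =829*8845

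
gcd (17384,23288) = 328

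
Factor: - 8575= - 5^2*7^3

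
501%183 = 135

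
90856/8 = 11357  =  11357.00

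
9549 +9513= 19062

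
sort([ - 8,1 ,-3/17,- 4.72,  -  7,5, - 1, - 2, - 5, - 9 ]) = [-9 , - 8, - 7, - 5 , - 4.72, - 2, - 1,-3/17,  1 , 5 ]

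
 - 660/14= - 48+6/7 = - 47.14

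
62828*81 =5089068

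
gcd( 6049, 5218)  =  1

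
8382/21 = 399 + 1/7 =399.14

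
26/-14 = -13/7  =  - 1.86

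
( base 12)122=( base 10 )170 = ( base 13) 101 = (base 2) 10101010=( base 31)5F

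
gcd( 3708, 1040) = 4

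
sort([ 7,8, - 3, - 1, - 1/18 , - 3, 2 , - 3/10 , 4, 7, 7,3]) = [ - 3, - 3, - 1,-3/10, - 1/18,  2, 3,4,7, 7,7,8] 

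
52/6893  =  52/6893=0.01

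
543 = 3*181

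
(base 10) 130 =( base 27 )4m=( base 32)42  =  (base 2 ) 10000010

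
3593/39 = 3593/39  =  92.13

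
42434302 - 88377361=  - 45943059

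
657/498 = 219/166= 1.32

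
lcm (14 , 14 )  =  14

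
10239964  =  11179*916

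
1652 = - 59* ( - 28 )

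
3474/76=1737/38=45.71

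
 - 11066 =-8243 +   -  2823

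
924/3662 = 462/1831 = 0.25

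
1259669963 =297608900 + 962061063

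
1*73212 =73212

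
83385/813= 102+153/271 = 102.56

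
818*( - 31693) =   -  25924874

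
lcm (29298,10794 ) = 205086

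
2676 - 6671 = -3995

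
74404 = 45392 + 29012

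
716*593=424588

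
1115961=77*14493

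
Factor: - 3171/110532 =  - 7/244= -  2^ ( - 2)*7^1*61^ (-1)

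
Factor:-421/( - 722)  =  2^( - 1) * 19^( - 2)*421^1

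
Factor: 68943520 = 2^5*5^1*430897^1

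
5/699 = 5/699 = 0.01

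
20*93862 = 1877240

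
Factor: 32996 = 2^2 * 73^1*113^1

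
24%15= 9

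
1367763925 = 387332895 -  - 980431030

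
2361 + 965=3326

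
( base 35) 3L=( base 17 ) 77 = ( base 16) 7E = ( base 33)3R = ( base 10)126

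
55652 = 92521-36869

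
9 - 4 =5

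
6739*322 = 2169958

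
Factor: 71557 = 163^1*439^1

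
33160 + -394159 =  - 360999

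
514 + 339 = 853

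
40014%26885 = 13129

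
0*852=0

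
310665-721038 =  - 410373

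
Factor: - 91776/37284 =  - 32/13 = - 2^5 * 13^( - 1)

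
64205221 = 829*77449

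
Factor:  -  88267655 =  - 5^1*7^1*17^1 * 109^1*1361^1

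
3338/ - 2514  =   - 2 + 845/1257 = -  1.33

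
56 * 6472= 362432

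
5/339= 5/339 = 0.01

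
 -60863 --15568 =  -45295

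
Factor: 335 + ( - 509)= - 2^1* 3^1*29^1 = - 174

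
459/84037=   459/84037 = 0.01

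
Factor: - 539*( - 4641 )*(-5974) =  - 2^1*3^1*7^3*11^1*13^1*17^1*29^1*103^1 =- 14943955026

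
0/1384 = 0 = 0.00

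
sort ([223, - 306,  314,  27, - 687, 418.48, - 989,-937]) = [ - 989, - 937, - 687, - 306, 27,  223,314  ,  418.48]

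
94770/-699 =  - 136  +  98/233 = - 135.58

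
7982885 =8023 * 995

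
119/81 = 1 + 38/81 = 1.47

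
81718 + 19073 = 100791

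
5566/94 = 2783/47 =59.21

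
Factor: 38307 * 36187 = 3^1*113^2*36187^1 = 1386215409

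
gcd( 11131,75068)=1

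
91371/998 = 91371/998 = 91.55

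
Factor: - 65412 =-2^2 * 3^2 * 23^1*79^1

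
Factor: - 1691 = - 19^1*89^1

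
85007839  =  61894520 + 23113319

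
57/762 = 19/254=0.07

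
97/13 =7 + 6/13 = 7.46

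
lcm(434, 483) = 29946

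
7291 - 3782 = 3509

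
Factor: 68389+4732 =73121 = 73121^1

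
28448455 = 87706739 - 59258284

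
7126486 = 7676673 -550187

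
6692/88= 1673/22 = 76.05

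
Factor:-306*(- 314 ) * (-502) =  - 2^3*3^2*17^1 * 157^1*251^1 = - 48234168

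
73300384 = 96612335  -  23311951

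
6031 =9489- 3458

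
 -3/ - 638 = 3/638 = 0.00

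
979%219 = 103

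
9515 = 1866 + 7649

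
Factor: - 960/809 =  -  2^6* 3^1*5^1*809^( - 1)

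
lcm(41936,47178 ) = 377424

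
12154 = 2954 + 9200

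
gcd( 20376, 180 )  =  36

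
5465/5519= 5465/5519 = 0.99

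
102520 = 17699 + 84821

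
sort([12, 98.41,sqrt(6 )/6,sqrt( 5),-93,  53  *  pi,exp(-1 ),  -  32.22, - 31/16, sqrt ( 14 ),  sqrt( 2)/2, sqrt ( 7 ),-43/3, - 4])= [ - 93, - 32.22, - 43/3, - 4,-31/16,  exp( - 1 ),  sqrt( 6) /6,sqrt( 2)/2, sqrt( 5 ),sqrt( 7),sqrt( 14), 12,  98.41, 53*pi]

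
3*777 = 2331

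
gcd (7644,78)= 78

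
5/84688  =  5/84688 = 0.00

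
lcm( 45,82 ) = 3690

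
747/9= 83 = 83.00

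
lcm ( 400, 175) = 2800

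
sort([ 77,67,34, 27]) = [ 27, 34,67, 77]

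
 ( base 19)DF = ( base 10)262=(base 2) 100000110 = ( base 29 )91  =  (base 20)d2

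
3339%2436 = 903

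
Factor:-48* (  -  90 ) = 4320 = 2^5*3^3*5^1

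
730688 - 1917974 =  - 1187286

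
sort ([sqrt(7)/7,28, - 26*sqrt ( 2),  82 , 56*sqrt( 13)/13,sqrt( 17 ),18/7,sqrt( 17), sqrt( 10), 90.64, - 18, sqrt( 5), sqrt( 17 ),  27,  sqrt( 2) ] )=[-26 * sqrt(2 ), - 18, sqrt(7)/7, sqrt( 2),sqrt( 5),18/7,sqrt( 10),sqrt( 17),  sqrt( 17 ), sqrt( 17 ),56 * sqrt ( 13)/13, 27,28 , 82,  90.64 ]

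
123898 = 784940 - 661042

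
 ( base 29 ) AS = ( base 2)100111110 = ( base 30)ai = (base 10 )318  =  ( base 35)93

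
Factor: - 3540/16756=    - 15/71 = - 3^1*5^1*71^( - 1 )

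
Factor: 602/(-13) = - 2^1 * 7^1 * 13^(-1 )*43^1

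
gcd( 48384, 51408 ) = 3024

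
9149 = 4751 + 4398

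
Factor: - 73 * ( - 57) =3^1*19^1* 73^1 = 4161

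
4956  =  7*708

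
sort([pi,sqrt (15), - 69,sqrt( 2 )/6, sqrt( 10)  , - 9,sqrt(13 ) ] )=[ - 69,-9,sqrt( 2) /6, pi, sqrt( 10), sqrt( 13),sqrt( 15 )]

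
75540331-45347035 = 30193296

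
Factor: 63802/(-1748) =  - 73/2 = -2^( - 1)*73^1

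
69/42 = 1+9/14 = 1.64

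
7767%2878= 2011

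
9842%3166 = 344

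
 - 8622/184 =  - 47  +  13/92=- 46.86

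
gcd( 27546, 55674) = 6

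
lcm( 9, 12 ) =36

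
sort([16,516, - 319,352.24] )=[ - 319, 16,352.24,516] 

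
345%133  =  79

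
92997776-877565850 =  - 784568074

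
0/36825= 0= 0.00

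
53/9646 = 1/182 = 0.01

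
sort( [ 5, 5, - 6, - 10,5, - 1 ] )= [ - 10, - 6, - 1, 5, 5, 5]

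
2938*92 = 270296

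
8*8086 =64688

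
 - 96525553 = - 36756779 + -59768774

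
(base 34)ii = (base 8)1166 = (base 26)o6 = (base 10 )630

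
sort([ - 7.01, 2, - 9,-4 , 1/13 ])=[- 9,- 7.01, - 4,1/13,2] 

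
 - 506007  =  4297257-4803264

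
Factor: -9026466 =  - 2^1 * 3^1*1504411^1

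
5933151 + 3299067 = 9232218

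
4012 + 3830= 7842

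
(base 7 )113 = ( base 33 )1q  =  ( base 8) 73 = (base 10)59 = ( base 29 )21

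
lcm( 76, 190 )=380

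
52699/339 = 155+154/339 = 155.45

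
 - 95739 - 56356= - 152095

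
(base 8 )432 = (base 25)b7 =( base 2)100011010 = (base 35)82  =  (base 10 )282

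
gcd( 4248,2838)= 6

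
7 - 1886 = - 1879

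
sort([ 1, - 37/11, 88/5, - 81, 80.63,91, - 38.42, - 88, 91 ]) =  [ - 88 , - 81,  -  38.42,-37/11,1, 88/5, 80.63, 91,91 ]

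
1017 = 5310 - 4293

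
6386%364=198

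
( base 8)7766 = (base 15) 1326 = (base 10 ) 4086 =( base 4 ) 333312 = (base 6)30530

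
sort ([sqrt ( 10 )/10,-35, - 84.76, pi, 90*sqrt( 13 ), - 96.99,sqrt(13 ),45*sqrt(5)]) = [ - 96.99,-84.76,-35, sqrt( 10 )/10, pi,  sqrt( 13), 45*sqrt( 5 ), 90*sqrt( 13 ) ] 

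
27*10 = 270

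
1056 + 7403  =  8459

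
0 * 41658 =0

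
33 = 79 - 46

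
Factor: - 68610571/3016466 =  - 2^( - 1)*101^( - 1 )*109^( - 1)*137^(- 1)*68610571^1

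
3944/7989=3944/7989 = 0.49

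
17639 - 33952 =-16313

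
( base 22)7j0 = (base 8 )7336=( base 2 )111011011110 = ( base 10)3806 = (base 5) 110211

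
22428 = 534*42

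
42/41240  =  21/20620 = 0.00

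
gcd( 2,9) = 1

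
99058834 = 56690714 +42368120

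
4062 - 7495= - 3433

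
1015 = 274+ 741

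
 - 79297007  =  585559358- 664856365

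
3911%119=103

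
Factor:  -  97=-97^1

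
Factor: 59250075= 3^1 *5^2 * 19^1* 41579^1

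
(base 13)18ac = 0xE6B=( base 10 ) 3691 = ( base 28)4jn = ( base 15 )1161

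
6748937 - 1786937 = 4962000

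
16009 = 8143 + 7866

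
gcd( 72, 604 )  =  4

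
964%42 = 40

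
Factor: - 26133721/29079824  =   - 2^ ( - 4)*19^1*41^( - 1)*97^(-1)*151^1*457^( - 1)*9109^1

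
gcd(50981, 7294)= 7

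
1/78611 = 1/78611  =  0.00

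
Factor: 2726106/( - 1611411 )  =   - 2^1*31^(  -  1 )*17327^(-1)*454351^1= -908702/537137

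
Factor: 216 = 2^3 * 3^3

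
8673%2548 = 1029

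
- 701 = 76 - 777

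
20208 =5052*4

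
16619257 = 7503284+9115973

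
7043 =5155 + 1888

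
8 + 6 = 14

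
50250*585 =29396250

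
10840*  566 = 6135440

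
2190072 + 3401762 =5591834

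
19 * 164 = 3116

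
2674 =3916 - 1242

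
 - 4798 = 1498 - 6296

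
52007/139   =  52007/139  =  374.15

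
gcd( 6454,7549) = 1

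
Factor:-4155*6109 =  - 25382895 = - 3^1*5^1*41^1*149^1*277^1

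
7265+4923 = 12188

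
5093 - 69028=  -  63935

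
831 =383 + 448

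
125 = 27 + 98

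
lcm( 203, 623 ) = 18067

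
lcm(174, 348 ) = 348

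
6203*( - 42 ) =  -  260526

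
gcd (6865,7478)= 1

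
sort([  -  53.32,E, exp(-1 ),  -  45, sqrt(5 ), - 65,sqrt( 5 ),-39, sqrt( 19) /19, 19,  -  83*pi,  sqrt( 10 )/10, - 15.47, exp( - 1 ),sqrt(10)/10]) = [-83 * pi, - 65,  -  53.32,-45 ,-39,-15.47, sqrt ( 19 ) /19,sqrt(10) /10, sqrt(10 )/10 , exp( - 1), exp (  -  1 ), sqrt(5),sqrt( 5 ),E , 19]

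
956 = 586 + 370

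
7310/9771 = 7310/9771 = 0.75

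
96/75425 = 96/75425 = 0.00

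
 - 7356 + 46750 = 39394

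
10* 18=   180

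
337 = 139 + 198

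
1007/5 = 1007/5=201.40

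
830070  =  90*9223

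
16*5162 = 82592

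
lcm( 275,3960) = 19800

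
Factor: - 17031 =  - 3^1*7^1*811^1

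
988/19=52 = 52.00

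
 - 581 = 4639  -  5220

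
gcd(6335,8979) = 1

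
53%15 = 8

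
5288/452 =11  +  79/113 = 11.70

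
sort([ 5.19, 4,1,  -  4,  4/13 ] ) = [ - 4,4/13,1,  4,5.19] 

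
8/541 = 8/541 = 0.01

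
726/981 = 242/327 = 0.74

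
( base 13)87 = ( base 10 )111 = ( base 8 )157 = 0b1101111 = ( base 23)4j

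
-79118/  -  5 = 79118/5 = 15823.60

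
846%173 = 154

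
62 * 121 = 7502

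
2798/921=3+35/921  =  3.04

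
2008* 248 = 497984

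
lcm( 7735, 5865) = 533715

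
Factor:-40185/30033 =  - 95/71 = - 5^1 * 19^1*71^( - 1 ) 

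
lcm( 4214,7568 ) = 370832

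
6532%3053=426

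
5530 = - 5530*( - 1 ) 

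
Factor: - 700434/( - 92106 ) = 3^1*43^(  -  1)*109^1 = 327/43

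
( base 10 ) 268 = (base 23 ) BF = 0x10c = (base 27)9P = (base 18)eg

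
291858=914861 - 623003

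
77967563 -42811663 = 35155900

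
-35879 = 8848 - 44727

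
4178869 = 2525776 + 1653093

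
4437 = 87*51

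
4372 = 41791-37419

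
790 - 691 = 99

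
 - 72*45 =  - 3240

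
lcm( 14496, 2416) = 14496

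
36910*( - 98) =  - 3617180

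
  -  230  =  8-238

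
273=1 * 273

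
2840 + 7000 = 9840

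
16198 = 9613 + 6585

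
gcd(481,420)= 1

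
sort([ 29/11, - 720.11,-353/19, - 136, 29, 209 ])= [-720.11,-136,- 353/19,29/11, 29, 209]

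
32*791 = 25312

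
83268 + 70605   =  153873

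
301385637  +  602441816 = 903827453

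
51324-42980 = 8344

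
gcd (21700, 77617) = 1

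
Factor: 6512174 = 2^1*19^1*23^1 * 7451^1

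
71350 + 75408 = 146758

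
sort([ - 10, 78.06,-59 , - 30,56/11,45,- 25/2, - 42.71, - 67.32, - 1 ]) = [-67.32,-59, - 42.71, - 30, - 25/2, - 10, - 1,56/11,45,78.06]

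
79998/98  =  816 + 15/49 = 816.31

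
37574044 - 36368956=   1205088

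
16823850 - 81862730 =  - 65038880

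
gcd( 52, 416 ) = 52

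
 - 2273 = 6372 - 8645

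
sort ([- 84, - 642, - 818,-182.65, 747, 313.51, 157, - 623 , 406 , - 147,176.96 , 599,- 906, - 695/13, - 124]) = [ - 906,-818 , - 642, - 623, - 182.65 , - 147, - 124, - 84, - 695/13,157,176.96, 313.51,  406 , 599, 747] 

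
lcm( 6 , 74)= 222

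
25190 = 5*5038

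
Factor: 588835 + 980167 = 2^1*784501^1 =1569002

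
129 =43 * 3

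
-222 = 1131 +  - 1353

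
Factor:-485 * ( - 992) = 2^5*5^1 *31^1*97^1 = 481120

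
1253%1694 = 1253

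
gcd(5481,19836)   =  261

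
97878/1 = 97878=97878.00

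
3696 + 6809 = 10505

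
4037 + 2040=6077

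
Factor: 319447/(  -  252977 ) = -19^1*43^1*647^(-1 ) = -  817/647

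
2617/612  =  2617/612 = 4.28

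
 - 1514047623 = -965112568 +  - 548935055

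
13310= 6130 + 7180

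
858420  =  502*1710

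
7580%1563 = 1328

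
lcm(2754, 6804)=115668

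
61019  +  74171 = 135190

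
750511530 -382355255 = 368156275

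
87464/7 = 12494 + 6/7 = 12494.86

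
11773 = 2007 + 9766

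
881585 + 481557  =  1363142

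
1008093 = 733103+274990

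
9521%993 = 584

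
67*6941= 465047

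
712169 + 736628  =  1448797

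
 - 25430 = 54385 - 79815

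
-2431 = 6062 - 8493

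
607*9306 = 5648742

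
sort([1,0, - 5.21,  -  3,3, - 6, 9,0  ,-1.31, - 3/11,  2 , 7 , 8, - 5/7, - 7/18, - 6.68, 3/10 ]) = [ - 6.68, - 6, - 5.21,- 3, - 1.31, - 5/7, - 7/18, - 3/11,0 , 0,3/10,1,2, 3,7,8, 9]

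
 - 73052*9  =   - 657468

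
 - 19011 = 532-19543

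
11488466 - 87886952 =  - 76398486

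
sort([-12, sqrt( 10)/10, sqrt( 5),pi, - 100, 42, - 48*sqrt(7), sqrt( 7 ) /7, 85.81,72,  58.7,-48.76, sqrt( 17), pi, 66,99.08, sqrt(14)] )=[ - 48 * sqrt(7),-100,-48.76,-12  ,  sqrt( 10)/10,  sqrt(7 )/7, sqrt( 5),  pi,pi, sqrt( 14), sqrt( 17), 42,58.7,66,72, 85.81, 99.08 ] 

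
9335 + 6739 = 16074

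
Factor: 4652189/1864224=2^(-5 )*3^(- 2)*6473^(-1)*4652189^1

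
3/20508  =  1/6836 = 0.00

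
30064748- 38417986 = -8353238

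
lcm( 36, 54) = 108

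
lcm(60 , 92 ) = 1380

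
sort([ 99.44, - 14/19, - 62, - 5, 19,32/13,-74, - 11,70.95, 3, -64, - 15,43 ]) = [ - 74,  -  64, - 62, - 15, - 11, - 5, - 14/19,32/13,3, 19,43,70.95,99.44]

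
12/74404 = 3/18601= 0.00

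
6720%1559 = 484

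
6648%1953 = 789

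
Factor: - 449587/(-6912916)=2^( - 2 )*29^1* 37^1*419^1*1728229^(-1 )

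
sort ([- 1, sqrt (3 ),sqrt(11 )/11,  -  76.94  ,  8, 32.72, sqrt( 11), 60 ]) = [- 76.94,  -  1, sqrt(11) /11, sqrt( 3 ), sqrt(11), 8, 32.72, 60 ]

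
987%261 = 204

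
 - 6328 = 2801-9129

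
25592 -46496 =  -20904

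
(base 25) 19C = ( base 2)1101011110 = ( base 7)2341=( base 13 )514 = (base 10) 862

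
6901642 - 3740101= 3161541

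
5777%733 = 646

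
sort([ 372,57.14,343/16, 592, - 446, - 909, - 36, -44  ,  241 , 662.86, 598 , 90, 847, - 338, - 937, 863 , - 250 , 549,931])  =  [ - 937, - 909, - 446, - 338 ,-250, - 44, - 36,  343/16,57.14, 90, 241,372,549,592, 598, 662.86, 847,863 , 931] 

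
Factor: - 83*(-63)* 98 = 2^1*3^2 * 7^3*83^1 = 512442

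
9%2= 1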